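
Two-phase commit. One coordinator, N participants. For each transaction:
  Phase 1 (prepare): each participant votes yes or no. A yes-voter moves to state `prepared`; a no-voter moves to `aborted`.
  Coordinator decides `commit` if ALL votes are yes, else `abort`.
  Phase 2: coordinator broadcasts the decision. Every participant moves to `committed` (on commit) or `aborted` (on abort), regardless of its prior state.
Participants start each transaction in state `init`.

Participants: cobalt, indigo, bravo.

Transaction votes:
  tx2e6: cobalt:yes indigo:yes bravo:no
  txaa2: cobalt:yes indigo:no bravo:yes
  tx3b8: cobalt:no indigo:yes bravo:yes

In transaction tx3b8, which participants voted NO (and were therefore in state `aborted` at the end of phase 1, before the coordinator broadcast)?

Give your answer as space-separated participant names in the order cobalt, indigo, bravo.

Answer: cobalt

Derivation:
Txn tx3b8 phase 1: cobalt no -> aborted; indigo yes -> prepared; bravo yes -> prepared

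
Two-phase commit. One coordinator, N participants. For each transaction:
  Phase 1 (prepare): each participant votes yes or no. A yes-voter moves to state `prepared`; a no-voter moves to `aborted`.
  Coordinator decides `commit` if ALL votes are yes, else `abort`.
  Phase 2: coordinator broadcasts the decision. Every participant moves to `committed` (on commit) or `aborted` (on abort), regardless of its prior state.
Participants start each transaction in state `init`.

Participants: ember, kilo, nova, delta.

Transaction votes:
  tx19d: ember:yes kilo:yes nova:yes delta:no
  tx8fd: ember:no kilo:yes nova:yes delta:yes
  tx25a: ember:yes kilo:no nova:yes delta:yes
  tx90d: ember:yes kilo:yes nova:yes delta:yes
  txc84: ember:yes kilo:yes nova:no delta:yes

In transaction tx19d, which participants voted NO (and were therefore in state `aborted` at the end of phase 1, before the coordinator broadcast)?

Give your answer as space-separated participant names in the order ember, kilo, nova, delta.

Answer: delta

Derivation:
Txn tx19d phase 1: ember yes -> prepared; kilo yes -> prepared; nova yes -> prepared; delta no -> aborted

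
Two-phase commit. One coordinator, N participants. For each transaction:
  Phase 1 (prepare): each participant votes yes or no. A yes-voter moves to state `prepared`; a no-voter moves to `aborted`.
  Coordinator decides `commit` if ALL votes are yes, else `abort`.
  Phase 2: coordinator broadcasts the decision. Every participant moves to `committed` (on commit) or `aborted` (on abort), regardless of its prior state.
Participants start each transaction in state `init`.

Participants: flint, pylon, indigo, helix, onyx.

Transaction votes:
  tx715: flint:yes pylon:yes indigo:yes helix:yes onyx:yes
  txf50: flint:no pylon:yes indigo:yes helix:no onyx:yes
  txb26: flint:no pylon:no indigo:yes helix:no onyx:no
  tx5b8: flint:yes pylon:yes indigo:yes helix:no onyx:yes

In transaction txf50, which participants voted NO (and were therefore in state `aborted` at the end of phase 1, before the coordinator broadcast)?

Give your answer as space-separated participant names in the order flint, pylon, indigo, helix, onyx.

Answer: flint helix

Derivation:
Txn txf50 phase 1: flint no -> aborted; pylon yes -> prepared; indigo yes -> prepared; helix no -> aborted; onyx yes -> prepared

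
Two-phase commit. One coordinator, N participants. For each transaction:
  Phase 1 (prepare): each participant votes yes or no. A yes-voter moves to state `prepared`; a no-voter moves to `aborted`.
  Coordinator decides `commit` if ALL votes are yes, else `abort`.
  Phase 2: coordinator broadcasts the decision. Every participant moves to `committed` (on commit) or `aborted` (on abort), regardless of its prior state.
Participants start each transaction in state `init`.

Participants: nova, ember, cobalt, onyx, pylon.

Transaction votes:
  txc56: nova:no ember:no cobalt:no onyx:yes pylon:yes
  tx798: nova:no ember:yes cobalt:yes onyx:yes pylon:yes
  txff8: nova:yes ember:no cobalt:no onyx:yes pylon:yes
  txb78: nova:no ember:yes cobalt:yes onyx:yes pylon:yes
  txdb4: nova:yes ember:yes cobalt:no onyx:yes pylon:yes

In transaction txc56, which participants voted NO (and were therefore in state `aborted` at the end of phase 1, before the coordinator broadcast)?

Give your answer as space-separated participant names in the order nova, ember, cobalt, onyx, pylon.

Answer: nova ember cobalt

Derivation:
Txn txc56 phase 1: nova no -> aborted; ember no -> aborted; cobalt no -> aborted; onyx yes -> prepared; pylon yes -> prepared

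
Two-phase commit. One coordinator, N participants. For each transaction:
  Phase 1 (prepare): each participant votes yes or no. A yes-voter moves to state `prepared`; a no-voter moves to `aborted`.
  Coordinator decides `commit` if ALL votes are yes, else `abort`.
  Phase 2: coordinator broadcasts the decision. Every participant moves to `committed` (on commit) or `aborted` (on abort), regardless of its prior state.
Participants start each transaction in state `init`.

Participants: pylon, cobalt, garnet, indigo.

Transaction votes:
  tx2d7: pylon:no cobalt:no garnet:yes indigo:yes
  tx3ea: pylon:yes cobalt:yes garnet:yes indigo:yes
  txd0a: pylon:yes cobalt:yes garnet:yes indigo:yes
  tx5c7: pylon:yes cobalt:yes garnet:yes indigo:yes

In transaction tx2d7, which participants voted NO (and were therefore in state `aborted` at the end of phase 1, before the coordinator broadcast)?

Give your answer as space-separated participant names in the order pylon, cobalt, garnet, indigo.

Answer: pylon cobalt

Derivation:
Txn tx2d7 phase 1: pylon no -> aborted; cobalt no -> aborted; garnet yes -> prepared; indigo yes -> prepared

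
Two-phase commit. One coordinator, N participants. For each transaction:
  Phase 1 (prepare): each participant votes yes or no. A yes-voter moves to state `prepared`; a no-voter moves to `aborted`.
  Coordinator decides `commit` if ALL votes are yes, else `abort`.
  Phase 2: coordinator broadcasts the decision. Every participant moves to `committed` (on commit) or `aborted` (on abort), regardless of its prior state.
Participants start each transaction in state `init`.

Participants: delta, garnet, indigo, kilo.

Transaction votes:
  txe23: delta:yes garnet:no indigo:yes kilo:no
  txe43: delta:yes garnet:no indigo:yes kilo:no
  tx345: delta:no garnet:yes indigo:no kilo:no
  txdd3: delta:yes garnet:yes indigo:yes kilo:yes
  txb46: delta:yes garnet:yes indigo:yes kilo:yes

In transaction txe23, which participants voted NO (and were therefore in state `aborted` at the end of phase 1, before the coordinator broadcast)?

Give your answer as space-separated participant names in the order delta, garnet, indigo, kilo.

Txn txe23 phase 1: delta yes -> prepared; garnet no -> aborted; indigo yes -> prepared; kilo no -> aborted

Answer: garnet kilo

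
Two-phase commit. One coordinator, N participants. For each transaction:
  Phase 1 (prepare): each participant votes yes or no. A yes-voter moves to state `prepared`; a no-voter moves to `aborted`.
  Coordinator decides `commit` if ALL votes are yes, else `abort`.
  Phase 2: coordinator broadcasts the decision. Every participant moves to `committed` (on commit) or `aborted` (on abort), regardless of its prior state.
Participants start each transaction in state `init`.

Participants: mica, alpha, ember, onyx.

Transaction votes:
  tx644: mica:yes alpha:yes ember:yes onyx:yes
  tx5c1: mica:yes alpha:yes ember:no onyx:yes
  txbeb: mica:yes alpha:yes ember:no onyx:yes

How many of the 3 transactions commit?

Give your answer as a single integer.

Answer: 1

Derivation:
tx644: all yes -> commit (commits=1)
tx5c1: no from ember -> abort (commits=1)
txbeb: no from ember -> abort (commits=1)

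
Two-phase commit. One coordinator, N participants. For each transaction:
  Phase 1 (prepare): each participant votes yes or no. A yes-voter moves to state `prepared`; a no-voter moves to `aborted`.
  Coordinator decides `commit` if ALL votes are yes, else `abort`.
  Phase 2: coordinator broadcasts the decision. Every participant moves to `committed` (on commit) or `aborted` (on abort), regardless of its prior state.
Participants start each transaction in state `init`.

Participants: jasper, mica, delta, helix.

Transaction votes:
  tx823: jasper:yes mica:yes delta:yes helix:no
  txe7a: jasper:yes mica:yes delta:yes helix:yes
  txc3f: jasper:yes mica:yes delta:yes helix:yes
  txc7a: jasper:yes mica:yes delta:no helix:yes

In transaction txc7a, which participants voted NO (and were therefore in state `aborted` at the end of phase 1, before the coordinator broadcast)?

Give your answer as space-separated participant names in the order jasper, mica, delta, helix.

Answer: delta

Derivation:
Txn txc7a phase 1: jasper yes -> prepared; mica yes -> prepared; delta no -> aborted; helix yes -> prepared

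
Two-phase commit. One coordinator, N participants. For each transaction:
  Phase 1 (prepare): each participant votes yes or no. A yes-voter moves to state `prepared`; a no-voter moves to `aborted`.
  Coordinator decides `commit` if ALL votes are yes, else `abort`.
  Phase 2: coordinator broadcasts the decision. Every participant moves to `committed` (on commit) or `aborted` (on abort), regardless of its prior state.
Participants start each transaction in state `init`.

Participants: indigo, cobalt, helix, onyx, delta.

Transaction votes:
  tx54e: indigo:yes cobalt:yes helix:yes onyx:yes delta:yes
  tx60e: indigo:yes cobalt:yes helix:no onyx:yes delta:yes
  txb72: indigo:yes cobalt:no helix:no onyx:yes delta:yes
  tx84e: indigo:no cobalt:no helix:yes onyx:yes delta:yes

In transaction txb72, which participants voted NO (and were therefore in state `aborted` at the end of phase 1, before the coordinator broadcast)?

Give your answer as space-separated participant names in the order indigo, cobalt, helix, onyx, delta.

Txn txb72 phase 1: indigo yes -> prepared; cobalt no -> aborted; helix no -> aborted; onyx yes -> prepared; delta yes -> prepared

Answer: cobalt helix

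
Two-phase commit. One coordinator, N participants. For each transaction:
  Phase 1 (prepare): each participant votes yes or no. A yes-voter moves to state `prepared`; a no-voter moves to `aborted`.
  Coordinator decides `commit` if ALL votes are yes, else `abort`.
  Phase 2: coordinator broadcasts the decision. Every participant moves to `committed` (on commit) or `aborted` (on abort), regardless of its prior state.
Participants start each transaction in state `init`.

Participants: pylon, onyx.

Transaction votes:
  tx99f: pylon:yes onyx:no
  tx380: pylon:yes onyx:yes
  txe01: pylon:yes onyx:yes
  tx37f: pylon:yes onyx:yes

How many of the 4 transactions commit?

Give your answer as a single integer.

tx99f: no from onyx -> abort (commits=0)
tx380: all yes -> commit (commits=1)
txe01: all yes -> commit (commits=2)
tx37f: all yes -> commit (commits=3)

Answer: 3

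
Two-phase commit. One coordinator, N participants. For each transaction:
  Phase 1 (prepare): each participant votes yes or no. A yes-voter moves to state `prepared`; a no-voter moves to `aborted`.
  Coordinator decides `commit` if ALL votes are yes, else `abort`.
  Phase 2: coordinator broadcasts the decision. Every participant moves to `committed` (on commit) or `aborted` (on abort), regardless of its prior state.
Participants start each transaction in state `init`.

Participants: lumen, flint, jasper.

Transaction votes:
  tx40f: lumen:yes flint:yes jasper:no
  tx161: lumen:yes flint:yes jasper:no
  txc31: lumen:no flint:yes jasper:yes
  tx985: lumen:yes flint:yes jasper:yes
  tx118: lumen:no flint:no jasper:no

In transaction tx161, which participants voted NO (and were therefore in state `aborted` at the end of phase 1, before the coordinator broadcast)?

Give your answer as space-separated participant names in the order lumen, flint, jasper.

Txn tx161 phase 1: lumen yes -> prepared; flint yes -> prepared; jasper no -> aborted

Answer: jasper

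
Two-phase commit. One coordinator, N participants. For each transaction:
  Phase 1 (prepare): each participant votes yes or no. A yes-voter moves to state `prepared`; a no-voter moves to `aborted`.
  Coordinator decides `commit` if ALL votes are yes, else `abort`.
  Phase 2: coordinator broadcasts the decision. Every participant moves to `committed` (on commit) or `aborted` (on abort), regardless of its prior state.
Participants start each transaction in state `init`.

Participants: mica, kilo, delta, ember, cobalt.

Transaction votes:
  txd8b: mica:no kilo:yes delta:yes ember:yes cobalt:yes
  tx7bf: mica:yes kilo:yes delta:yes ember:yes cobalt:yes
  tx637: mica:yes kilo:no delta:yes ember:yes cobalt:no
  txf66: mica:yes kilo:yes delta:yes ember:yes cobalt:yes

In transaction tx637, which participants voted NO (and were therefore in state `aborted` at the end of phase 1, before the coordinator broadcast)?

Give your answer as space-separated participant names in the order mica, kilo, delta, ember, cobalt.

Answer: kilo cobalt

Derivation:
Txn tx637 phase 1: mica yes -> prepared; kilo no -> aborted; delta yes -> prepared; ember yes -> prepared; cobalt no -> aborted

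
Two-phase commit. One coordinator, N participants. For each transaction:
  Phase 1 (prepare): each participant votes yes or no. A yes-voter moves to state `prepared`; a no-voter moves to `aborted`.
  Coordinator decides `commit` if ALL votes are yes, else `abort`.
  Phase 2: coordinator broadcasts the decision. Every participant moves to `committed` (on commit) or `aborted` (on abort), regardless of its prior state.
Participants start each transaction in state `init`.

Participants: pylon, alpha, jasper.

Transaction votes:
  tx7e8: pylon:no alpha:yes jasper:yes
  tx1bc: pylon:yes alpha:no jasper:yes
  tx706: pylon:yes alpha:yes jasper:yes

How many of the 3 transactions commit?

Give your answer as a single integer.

tx7e8: no from pylon -> abort (commits=0)
tx1bc: no from alpha -> abort (commits=0)
tx706: all yes -> commit (commits=1)

Answer: 1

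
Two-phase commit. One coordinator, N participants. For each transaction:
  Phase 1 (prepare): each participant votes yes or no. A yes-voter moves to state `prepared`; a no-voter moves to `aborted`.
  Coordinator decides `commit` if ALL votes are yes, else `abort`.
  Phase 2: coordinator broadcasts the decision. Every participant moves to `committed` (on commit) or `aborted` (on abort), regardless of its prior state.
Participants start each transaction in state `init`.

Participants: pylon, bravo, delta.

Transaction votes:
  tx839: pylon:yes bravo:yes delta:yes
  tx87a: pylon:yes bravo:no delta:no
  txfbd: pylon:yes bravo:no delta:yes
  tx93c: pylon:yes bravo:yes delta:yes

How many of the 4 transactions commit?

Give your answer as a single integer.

Answer: 2

Derivation:
tx839: all yes -> commit (commits=1)
tx87a: no from bravo, delta -> abort (commits=1)
txfbd: no from bravo -> abort (commits=1)
tx93c: all yes -> commit (commits=2)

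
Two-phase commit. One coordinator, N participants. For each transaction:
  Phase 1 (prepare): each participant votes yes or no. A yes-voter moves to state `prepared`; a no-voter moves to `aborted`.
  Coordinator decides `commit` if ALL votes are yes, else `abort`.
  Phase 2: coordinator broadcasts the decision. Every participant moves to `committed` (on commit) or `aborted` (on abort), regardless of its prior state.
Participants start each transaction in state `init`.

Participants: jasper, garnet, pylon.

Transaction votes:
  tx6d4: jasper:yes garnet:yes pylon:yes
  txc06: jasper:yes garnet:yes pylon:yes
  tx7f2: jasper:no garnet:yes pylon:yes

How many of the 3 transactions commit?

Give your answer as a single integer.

Answer: 2

Derivation:
tx6d4: all yes -> commit (commits=1)
txc06: all yes -> commit (commits=2)
tx7f2: no from jasper -> abort (commits=2)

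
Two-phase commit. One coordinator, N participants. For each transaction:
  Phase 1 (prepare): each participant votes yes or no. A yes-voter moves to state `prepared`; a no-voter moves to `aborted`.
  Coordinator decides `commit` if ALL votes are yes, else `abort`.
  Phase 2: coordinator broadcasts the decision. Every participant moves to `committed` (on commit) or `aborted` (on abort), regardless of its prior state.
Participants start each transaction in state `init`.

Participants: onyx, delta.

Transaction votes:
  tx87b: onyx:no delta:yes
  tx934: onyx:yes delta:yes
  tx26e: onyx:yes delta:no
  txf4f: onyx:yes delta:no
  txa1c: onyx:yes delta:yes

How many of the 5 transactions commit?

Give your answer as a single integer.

Answer: 2

Derivation:
tx87b: no from onyx -> abort (commits=0)
tx934: all yes -> commit (commits=1)
tx26e: no from delta -> abort (commits=1)
txf4f: no from delta -> abort (commits=1)
txa1c: all yes -> commit (commits=2)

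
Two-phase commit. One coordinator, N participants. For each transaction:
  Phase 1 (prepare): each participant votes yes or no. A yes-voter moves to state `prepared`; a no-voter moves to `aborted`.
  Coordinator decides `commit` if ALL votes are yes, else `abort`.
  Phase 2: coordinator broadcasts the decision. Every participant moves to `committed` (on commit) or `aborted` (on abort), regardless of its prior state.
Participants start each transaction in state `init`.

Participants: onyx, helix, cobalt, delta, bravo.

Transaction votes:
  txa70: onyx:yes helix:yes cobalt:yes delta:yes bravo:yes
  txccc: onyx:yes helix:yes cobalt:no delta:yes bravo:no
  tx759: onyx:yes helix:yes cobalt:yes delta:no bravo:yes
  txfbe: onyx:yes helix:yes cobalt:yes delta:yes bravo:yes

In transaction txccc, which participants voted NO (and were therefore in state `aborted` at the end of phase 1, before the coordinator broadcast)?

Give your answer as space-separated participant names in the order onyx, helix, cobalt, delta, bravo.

Answer: cobalt bravo

Derivation:
Txn txccc phase 1: onyx yes -> prepared; helix yes -> prepared; cobalt no -> aborted; delta yes -> prepared; bravo no -> aborted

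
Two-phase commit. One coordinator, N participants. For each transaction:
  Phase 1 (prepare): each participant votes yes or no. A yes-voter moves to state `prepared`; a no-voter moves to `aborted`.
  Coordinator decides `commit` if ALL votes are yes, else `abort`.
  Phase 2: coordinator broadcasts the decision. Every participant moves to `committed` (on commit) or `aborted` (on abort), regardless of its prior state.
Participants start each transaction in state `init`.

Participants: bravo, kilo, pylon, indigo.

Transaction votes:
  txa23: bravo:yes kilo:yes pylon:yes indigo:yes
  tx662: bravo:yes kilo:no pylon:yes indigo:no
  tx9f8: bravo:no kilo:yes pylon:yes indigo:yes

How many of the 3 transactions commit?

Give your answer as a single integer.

txa23: all yes -> commit (commits=1)
tx662: no from kilo, indigo -> abort (commits=1)
tx9f8: no from bravo -> abort (commits=1)

Answer: 1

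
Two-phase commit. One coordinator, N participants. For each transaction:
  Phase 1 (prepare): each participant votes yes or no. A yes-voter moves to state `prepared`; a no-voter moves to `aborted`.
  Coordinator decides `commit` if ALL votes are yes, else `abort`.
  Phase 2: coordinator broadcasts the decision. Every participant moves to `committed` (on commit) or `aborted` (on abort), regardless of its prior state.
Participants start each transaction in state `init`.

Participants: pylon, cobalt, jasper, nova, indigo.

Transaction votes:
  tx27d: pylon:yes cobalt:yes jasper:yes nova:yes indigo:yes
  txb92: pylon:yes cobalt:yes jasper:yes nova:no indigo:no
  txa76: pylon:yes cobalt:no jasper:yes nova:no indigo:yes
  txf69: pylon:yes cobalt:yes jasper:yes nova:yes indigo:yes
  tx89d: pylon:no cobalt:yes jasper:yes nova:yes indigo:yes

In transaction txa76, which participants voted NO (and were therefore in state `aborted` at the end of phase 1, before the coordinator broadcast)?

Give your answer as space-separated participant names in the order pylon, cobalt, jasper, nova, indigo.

Answer: cobalt nova

Derivation:
Txn txa76 phase 1: pylon yes -> prepared; cobalt no -> aborted; jasper yes -> prepared; nova no -> aborted; indigo yes -> prepared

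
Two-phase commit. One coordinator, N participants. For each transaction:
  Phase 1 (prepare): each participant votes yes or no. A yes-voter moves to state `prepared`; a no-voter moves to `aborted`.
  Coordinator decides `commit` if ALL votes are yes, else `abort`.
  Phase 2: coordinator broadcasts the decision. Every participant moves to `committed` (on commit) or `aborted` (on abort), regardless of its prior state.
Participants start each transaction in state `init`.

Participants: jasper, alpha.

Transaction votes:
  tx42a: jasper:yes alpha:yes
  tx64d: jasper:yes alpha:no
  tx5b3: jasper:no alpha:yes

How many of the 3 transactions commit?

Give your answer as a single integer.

tx42a: all yes -> commit (commits=1)
tx64d: no from alpha -> abort (commits=1)
tx5b3: no from jasper -> abort (commits=1)

Answer: 1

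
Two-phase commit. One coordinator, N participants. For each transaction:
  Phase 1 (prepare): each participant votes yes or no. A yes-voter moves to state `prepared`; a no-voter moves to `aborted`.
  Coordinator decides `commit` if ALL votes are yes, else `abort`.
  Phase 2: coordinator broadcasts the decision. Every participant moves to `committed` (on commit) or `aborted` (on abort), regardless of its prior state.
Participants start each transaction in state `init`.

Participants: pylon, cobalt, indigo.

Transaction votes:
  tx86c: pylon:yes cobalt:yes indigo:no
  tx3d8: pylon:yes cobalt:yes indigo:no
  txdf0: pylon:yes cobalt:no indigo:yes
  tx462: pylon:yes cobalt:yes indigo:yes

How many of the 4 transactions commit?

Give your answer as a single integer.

Answer: 1

Derivation:
tx86c: no from indigo -> abort (commits=0)
tx3d8: no from indigo -> abort (commits=0)
txdf0: no from cobalt -> abort (commits=0)
tx462: all yes -> commit (commits=1)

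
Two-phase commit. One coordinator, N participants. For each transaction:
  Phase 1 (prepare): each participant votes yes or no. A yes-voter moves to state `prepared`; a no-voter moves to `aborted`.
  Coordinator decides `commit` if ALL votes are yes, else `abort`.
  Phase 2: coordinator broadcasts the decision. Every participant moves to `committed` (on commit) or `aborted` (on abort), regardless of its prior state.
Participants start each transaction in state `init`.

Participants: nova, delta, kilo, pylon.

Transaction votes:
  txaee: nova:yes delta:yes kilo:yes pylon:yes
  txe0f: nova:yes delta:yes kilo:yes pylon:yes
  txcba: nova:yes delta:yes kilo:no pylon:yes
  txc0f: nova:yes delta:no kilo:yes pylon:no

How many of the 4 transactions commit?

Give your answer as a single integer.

txaee: all yes -> commit (commits=1)
txe0f: all yes -> commit (commits=2)
txcba: no from kilo -> abort (commits=2)
txc0f: no from delta, pylon -> abort (commits=2)

Answer: 2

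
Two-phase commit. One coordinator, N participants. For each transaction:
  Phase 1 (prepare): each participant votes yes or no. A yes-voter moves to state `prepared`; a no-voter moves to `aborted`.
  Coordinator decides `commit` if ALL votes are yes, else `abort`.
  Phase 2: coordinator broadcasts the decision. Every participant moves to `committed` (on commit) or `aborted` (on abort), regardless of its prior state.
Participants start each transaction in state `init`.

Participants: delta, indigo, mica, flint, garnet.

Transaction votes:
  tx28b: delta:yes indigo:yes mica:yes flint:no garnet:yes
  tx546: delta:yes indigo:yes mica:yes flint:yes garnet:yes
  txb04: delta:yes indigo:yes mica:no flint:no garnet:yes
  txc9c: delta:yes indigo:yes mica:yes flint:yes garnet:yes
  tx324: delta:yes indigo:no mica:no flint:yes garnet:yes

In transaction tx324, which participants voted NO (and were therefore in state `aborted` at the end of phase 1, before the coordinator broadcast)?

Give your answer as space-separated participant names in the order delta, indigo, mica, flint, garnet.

Txn tx324 phase 1: delta yes -> prepared; indigo no -> aborted; mica no -> aborted; flint yes -> prepared; garnet yes -> prepared

Answer: indigo mica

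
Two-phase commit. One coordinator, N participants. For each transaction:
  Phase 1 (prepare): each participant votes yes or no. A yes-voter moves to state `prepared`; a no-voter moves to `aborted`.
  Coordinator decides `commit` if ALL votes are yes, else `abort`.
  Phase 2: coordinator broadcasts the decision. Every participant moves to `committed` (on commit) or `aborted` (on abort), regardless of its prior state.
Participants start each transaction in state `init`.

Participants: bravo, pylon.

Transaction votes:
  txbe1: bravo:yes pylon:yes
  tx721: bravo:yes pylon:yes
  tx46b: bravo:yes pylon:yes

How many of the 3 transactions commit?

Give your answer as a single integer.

Answer: 3

Derivation:
txbe1: all yes -> commit (commits=1)
tx721: all yes -> commit (commits=2)
tx46b: all yes -> commit (commits=3)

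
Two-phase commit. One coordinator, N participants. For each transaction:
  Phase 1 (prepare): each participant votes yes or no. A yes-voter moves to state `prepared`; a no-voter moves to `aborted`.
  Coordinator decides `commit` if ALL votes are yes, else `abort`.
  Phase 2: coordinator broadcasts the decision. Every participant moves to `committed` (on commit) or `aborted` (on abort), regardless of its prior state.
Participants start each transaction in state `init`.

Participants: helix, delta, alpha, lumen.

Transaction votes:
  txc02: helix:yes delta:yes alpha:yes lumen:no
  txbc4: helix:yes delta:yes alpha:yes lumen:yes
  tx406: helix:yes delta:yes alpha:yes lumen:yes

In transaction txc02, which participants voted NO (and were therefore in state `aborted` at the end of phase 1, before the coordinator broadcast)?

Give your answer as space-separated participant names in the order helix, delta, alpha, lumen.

Txn txc02 phase 1: helix yes -> prepared; delta yes -> prepared; alpha yes -> prepared; lumen no -> aborted

Answer: lumen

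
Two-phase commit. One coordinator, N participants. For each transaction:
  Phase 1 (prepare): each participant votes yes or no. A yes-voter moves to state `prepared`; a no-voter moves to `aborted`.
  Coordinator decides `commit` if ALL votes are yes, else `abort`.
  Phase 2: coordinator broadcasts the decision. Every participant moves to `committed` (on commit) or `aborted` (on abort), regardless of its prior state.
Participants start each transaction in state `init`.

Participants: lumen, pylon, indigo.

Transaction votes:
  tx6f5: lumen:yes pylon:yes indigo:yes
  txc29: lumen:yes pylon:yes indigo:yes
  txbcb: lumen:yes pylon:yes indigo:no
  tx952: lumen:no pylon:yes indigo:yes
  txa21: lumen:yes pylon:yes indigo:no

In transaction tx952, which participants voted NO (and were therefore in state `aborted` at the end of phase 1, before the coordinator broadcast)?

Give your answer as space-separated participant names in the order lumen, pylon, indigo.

Txn tx952 phase 1: lumen no -> aborted; pylon yes -> prepared; indigo yes -> prepared

Answer: lumen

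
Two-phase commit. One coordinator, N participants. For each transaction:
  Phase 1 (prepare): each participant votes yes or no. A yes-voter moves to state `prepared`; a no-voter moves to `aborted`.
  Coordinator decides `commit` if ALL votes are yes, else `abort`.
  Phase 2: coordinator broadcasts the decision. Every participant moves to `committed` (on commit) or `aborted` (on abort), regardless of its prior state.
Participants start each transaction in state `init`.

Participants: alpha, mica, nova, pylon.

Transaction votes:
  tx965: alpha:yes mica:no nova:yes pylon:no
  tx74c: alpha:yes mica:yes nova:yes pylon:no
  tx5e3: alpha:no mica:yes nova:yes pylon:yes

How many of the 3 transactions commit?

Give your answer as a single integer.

Answer: 0

Derivation:
tx965: no from mica, pylon -> abort (commits=0)
tx74c: no from pylon -> abort (commits=0)
tx5e3: no from alpha -> abort (commits=0)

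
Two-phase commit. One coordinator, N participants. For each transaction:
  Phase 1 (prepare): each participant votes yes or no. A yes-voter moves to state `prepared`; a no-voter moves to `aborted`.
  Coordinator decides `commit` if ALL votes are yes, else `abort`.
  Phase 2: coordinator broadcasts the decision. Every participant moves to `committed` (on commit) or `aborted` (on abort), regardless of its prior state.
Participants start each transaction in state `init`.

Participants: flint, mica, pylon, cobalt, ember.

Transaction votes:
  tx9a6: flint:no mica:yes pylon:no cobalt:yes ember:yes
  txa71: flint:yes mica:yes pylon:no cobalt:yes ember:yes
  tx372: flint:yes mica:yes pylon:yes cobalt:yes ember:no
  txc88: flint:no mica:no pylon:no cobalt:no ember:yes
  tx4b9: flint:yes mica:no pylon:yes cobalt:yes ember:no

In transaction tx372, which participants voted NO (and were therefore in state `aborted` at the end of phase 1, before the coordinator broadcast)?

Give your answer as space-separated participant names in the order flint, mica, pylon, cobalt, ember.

Txn tx372 phase 1: flint yes -> prepared; mica yes -> prepared; pylon yes -> prepared; cobalt yes -> prepared; ember no -> aborted

Answer: ember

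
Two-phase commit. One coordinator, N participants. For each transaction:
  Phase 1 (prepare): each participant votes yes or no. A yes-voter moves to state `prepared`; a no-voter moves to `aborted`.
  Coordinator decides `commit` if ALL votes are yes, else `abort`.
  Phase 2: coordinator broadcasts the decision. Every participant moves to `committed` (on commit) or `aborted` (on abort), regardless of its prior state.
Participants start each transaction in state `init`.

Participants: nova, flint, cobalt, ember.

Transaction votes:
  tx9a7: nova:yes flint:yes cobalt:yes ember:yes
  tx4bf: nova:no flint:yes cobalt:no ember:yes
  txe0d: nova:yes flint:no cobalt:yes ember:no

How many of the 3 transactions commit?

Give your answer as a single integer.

Answer: 1

Derivation:
tx9a7: all yes -> commit (commits=1)
tx4bf: no from nova, cobalt -> abort (commits=1)
txe0d: no from flint, ember -> abort (commits=1)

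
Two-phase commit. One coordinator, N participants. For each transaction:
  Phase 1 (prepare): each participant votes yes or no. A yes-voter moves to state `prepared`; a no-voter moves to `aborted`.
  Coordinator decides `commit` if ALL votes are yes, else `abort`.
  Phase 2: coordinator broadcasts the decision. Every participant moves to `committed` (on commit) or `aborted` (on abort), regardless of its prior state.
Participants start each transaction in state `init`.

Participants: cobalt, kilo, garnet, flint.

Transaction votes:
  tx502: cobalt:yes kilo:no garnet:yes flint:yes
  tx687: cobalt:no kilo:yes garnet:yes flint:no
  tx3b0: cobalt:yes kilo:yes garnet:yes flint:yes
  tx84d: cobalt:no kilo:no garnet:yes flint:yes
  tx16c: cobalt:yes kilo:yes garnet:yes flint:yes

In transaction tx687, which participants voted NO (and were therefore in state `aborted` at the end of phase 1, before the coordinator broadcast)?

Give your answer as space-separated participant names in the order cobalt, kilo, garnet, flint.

Answer: cobalt flint

Derivation:
Txn tx687 phase 1: cobalt no -> aborted; kilo yes -> prepared; garnet yes -> prepared; flint no -> aborted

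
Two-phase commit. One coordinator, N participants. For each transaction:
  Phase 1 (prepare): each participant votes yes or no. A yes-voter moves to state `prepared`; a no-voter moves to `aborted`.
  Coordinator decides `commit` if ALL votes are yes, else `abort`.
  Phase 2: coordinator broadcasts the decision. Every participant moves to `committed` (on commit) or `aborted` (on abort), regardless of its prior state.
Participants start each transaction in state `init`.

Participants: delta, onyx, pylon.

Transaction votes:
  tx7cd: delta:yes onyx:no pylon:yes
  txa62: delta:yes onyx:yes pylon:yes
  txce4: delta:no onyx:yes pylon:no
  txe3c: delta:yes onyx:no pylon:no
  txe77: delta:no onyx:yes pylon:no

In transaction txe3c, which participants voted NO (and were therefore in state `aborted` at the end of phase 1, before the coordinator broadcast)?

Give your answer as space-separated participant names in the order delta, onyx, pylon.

Answer: onyx pylon

Derivation:
Txn txe3c phase 1: delta yes -> prepared; onyx no -> aborted; pylon no -> aborted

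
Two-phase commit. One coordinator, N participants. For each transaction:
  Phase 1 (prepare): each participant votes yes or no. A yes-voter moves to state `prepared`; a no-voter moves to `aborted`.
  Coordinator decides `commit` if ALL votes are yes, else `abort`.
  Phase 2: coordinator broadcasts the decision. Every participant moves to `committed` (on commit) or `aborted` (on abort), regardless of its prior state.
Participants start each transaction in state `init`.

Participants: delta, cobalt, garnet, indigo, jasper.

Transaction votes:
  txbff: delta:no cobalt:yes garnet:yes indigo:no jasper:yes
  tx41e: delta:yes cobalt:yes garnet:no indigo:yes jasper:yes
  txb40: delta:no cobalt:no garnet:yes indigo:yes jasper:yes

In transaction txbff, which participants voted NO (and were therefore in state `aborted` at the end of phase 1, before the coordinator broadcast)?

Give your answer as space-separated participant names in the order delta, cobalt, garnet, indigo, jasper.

Answer: delta indigo

Derivation:
Txn txbff phase 1: delta no -> aborted; cobalt yes -> prepared; garnet yes -> prepared; indigo no -> aborted; jasper yes -> prepared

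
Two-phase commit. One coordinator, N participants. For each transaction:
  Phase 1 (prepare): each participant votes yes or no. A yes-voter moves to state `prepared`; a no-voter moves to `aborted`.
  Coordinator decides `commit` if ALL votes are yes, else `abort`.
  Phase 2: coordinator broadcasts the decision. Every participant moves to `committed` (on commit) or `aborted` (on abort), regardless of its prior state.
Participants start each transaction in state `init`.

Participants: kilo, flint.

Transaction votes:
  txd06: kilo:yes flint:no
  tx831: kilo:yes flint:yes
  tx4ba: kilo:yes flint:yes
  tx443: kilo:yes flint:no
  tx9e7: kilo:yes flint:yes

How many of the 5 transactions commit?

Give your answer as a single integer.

txd06: no from flint -> abort (commits=0)
tx831: all yes -> commit (commits=1)
tx4ba: all yes -> commit (commits=2)
tx443: no from flint -> abort (commits=2)
tx9e7: all yes -> commit (commits=3)

Answer: 3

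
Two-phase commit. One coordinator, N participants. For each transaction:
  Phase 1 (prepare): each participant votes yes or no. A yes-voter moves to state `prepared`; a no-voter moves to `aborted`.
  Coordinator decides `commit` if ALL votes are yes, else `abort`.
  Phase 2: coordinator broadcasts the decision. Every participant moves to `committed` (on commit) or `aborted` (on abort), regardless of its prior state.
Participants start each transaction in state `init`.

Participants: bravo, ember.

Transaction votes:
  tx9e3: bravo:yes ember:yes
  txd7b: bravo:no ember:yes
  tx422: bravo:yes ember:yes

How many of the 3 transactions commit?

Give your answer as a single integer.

Answer: 2

Derivation:
tx9e3: all yes -> commit (commits=1)
txd7b: no from bravo -> abort (commits=1)
tx422: all yes -> commit (commits=2)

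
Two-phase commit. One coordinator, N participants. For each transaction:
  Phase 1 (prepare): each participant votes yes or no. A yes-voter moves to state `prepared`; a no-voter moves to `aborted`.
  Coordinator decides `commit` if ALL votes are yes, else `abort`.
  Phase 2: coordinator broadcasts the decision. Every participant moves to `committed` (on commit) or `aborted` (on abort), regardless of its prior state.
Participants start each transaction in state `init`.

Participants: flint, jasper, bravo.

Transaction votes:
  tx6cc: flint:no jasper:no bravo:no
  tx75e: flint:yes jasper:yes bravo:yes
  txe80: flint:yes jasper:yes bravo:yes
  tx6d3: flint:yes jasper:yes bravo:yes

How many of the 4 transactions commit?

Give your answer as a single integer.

tx6cc: no from flint, jasper, bravo -> abort (commits=0)
tx75e: all yes -> commit (commits=1)
txe80: all yes -> commit (commits=2)
tx6d3: all yes -> commit (commits=3)

Answer: 3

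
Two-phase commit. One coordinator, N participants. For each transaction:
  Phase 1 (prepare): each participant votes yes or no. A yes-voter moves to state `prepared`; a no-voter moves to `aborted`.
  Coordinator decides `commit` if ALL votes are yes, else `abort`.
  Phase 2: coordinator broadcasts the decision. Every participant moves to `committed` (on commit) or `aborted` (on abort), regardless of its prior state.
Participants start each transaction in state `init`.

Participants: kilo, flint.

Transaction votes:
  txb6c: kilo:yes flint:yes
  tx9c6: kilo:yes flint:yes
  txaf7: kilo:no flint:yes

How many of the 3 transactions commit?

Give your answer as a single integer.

Answer: 2

Derivation:
txb6c: all yes -> commit (commits=1)
tx9c6: all yes -> commit (commits=2)
txaf7: no from kilo -> abort (commits=2)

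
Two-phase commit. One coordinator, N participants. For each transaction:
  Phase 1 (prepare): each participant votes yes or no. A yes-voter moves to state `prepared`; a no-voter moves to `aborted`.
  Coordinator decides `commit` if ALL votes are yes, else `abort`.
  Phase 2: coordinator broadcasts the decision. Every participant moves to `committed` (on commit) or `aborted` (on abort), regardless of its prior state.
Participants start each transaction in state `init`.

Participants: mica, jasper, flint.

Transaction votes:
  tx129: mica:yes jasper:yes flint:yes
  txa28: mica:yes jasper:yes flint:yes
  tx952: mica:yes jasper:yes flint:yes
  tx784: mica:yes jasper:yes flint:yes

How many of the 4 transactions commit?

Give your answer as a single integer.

tx129: all yes -> commit (commits=1)
txa28: all yes -> commit (commits=2)
tx952: all yes -> commit (commits=3)
tx784: all yes -> commit (commits=4)

Answer: 4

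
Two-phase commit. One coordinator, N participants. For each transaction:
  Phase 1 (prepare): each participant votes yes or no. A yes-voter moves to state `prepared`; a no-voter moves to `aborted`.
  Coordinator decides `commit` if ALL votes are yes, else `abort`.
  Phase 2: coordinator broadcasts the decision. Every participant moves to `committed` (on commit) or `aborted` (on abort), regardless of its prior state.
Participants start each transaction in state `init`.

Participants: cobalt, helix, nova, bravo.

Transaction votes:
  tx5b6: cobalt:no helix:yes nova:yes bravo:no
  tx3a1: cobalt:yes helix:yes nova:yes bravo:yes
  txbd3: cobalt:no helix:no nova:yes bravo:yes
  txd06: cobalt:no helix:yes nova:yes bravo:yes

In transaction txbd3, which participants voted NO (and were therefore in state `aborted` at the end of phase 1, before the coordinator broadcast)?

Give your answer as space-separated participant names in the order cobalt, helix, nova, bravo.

Txn txbd3 phase 1: cobalt no -> aborted; helix no -> aborted; nova yes -> prepared; bravo yes -> prepared

Answer: cobalt helix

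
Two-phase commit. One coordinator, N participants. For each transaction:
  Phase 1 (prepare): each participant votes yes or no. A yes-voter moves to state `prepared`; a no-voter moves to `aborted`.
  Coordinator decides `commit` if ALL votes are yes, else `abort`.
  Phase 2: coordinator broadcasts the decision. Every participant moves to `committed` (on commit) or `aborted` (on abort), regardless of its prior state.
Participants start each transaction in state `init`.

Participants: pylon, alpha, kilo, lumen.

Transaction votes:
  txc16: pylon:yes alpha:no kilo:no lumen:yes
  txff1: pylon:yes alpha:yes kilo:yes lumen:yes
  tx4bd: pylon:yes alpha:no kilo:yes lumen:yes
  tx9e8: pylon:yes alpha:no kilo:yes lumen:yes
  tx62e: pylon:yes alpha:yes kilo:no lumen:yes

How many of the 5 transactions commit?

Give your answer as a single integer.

Answer: 1

Derivation:
txc16: no from alpha, kilo -> abort (commits=0)
txff1: all yes -> commit (commits=1)
tx4bd: no from alpha -> abort (commits=1)
tx9e8: no from alpha -> abort (commits=1)
tx62e: no from kilo -> abort (commits=1)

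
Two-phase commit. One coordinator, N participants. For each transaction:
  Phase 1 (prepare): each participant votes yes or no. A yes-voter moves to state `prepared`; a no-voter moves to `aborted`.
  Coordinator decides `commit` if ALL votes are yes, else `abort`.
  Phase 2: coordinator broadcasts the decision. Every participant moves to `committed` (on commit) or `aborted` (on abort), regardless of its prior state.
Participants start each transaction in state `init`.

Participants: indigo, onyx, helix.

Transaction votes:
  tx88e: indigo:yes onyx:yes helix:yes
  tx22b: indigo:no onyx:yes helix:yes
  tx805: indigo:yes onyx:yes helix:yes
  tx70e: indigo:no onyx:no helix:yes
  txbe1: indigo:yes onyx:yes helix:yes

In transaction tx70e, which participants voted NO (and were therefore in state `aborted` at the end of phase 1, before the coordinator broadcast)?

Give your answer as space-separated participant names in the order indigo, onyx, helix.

Txn tx70e phase 1: indigo no -> aborted; onyx no -> aborted; helix yes -> prepared

Answer: indigo onyx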